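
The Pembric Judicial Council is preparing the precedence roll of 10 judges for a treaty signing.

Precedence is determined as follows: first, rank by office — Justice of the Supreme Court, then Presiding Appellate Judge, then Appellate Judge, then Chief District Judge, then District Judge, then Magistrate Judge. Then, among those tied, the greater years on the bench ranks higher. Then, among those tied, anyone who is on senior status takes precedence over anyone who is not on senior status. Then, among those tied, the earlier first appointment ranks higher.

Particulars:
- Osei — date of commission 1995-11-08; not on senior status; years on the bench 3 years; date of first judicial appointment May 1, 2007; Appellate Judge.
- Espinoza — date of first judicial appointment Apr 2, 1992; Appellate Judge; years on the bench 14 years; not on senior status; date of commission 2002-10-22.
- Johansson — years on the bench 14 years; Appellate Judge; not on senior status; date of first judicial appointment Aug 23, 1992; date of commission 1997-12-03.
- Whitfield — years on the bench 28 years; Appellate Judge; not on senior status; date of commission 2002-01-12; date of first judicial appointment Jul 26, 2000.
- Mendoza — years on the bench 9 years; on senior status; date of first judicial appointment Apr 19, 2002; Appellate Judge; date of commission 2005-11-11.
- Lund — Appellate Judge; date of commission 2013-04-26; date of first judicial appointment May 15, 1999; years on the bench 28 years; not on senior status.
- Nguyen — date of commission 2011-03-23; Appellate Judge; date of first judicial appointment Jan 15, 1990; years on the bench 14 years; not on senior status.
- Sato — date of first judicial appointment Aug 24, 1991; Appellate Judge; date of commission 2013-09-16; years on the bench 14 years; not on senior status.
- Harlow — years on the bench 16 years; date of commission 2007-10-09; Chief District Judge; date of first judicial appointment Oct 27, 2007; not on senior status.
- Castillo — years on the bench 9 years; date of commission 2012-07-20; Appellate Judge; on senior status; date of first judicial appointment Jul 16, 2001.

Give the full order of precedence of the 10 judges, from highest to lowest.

By office: Lund, Whitfield, Nguyen, Sato, Espinoza, Johansson, Castillo, Mendoza and Osei (Appellate Judge); then Harlow (Chief District Judge).
Among Lund, Whitfield, Nguyen, Sato, Espinoza, Johansson, Castillo, Mendoza and Osei, by years on the bench (higher first): Lund and Whitfield (28 years) before Nguyen, Sato, Espinoza and Johansson (14 years) before Castillo and Mendoza (9 years) before Osei (3 years).
Lund and Whitfield are each not on senior status, so the next rule applies.
Among Lund and Whitfield, by date of first judicial appointment (earlier first): Lund (May 15, 1999) before Whitfield (Jul 26, 2000).
Nguyen, Sato, Espinoza and Johansson are each not on senior status, so the next rule applies.
Among Nguyen, Sato, Espinoza and Johansson, by date of first judicial appointment (earlier first): Nguyen (Jan 15, 1990) before Sato (Aug 24, 1991) before Espinoza (Apr 2, 1992) before Johansson (Aug 23, 1992).
Castillo and Mendoza are each on senior status, so the next rule applies.
Among Castillo and Mendoza, by date of first judicial appointment (earlier first): Castillo (Jul 16, 2001) before Mendoza (Apr 19, 2002).
Full order: Lund, Whitfield, Nguyen, Sato, Espinoza, Johansson, Castillo, Mendoza, Osei, Harlow.

Lund, Whitfield, Nguyen, Sato, Espinoza, Johansson, Castillo, Mendoza, Osei, Harlow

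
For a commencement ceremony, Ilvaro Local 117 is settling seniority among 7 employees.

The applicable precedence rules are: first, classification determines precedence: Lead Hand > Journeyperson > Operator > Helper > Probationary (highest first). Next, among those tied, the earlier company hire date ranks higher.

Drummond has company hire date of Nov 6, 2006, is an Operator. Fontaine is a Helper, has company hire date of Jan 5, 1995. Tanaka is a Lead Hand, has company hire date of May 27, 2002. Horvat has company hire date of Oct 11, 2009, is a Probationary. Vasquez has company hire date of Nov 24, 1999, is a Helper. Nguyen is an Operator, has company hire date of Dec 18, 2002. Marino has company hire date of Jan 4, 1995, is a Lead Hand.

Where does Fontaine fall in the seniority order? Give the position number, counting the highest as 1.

By classification: Marino and Tanaka (Lead Hand); then Nguyen and Drummond (Operator); then Fontaine and Vasquez (Helper); then Horvat (Probationary).
Among Marino and Tanaka, by company hire date (earlier first): Marino (Jan 4, 1995) before Tanaka (May 27, 2002).
Among Nguyen and Drummond, by company hire date (earlier first): Nguyen (Dec 18, 2002) before Drummond (Nov 6, 2006).
Among Fontaine and Vasquez, by company hire date (earlier first): Fontaine (Jan 5, 1995) before Vasquez (Nov 24, 1999).
Order: Marino, Tanaka, Nguyen, Drummond, Fontaine, Vasquez, Horvat. So position 5.

5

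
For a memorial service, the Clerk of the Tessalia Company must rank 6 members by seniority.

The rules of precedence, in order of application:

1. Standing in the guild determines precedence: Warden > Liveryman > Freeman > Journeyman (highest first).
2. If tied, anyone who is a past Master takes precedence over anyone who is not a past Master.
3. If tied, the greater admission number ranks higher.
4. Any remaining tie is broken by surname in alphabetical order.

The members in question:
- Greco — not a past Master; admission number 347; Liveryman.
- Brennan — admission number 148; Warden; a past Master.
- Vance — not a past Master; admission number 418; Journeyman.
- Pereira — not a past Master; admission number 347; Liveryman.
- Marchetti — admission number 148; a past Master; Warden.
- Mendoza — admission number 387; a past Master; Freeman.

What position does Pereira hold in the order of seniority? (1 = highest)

4

By standing in the guild: Brennan and Marchetti (Warden); then Greco and Pereira (Liveryman); then Mendoza (Freeman); then Vance (Journeyman).
Brennan and Marchetti are each a past Master, so the next rule applies.
Brennan and Marchetti both have admission number 148, so the next rule applies.
Among Brennan and Marchetti, alphabetically by surname: Brennan before Marchetti.
Greco and Pereira are each not a past Master, so the next rule applies.
Greco and Pereira both have admission number 347, so the next rule applies.
Among Greco and Pereira, alphabetically by surname: Greco before Pereira.
Order: Brennan, Marchetti, Greco, Pereira, Mendoza, Vance. So position 4.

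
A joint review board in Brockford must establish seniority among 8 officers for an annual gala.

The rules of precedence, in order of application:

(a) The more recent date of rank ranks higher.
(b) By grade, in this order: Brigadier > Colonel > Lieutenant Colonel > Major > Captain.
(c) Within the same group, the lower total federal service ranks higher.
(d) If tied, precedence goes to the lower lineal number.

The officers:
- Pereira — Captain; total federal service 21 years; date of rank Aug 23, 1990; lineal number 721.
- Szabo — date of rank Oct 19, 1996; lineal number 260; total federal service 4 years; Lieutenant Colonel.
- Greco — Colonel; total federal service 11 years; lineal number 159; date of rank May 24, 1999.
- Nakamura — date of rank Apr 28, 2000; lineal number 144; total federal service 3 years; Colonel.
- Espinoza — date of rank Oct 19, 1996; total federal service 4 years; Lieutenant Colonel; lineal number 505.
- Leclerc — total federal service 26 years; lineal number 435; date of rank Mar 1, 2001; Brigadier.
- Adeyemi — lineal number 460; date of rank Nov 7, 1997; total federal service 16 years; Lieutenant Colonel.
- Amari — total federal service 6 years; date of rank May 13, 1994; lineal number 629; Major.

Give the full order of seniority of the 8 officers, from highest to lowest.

By date of rank (later first): Leclerc (Mar 1, 2001); then Nakamura (Apr 28, 2000); then Greco (May 24, 1999); then Adeyemi (Nov 7, 1997); then Szabo and Espinoza (both Oct 19, 1996); then Amari (May 13, 1994); then Pereira (Aug 23, 1990).
Szabo and Espinoza are each Lieutenant Colonel, so the next rule applies.
Szabo and Espinoza both have total federal service 4 years, so the next rule applies.
Among Szabo and Espinoza, by lineal number (lower first): Szabo (260) before Espinoza (505).
Full order: Leclerc, Nakamura, Greco, Adeyemi, Szabo, Espinoza, Amari, Pereira.

Leclerc, Nakamura, Greco, Adeyemi, Szabo, Espinoza, Amari, Pereira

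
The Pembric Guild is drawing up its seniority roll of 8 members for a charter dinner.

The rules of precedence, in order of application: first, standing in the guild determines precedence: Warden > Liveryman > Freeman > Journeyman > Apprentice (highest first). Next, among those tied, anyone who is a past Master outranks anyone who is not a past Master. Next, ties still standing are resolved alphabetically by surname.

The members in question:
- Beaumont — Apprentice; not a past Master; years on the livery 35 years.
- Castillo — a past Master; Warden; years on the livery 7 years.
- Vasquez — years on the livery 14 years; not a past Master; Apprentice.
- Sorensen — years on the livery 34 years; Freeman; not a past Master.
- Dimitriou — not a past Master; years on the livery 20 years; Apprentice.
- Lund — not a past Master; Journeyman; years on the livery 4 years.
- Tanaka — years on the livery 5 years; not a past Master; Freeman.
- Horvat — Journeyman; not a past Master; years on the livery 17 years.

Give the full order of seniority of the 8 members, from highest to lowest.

Castillo, Sorensen, Tanaka, Horvat, Lund, Beaumont, Dimitriou, Vasquez

By standing in the guild: Castillo (Warden); then Sorensen and Tanaka (Freeman); then Horvat and Lund (Journeyman); then Beaumont, Dimitriou and Vasquez (Apprentice).
Sorensen and Tanaka are each not a past Master, so the next rule applies.
Among Sorensen and Tanaka, alphabetically by surname: Sorensen before Tanaka.
Horvat and Lund are each not a past Master, so the next rule applies.
Among Horvat and Lund, alphabetically by surname: Horvat before Lund.
Beaumont, Dimitriou and Vasquez are each not a past Master, so the next rule applies.
Among Beaumont, Dimitriou and Vasquez, alphabetically by surname: Beaumont before Dimitriou before Vasquez.
Full order: Castillo, Sorensen, Tanaka, Horvat, Lund, Beaumont, Dimitriou, Vasquez.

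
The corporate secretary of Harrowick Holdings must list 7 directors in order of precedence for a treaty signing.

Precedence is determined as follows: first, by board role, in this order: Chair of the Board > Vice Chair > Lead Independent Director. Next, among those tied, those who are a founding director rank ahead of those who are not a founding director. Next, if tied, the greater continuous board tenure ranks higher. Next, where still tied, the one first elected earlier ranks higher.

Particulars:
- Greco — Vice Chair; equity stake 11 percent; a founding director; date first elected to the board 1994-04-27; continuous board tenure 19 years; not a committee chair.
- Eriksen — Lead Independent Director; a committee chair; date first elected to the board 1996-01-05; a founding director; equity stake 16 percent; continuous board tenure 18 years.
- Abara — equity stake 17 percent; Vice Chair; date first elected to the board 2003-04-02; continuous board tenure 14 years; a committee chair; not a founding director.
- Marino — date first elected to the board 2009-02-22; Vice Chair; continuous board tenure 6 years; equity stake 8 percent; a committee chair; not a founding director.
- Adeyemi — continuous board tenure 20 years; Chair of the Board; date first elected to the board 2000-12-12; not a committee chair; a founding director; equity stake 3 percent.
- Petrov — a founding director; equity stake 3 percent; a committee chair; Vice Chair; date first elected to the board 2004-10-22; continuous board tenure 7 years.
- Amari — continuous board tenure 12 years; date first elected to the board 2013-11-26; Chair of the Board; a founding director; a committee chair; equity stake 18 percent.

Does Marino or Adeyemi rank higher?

By board role: Adeyemi and Amari (Chair of the Board); then Greco, Petrov, Abara and Marino (Vice Chair); then Eriksen (Lead Independent Director).
Adeyemi and Amari are each a founding director, so the next rule applies.
Among Adeyemi and Amari, by continuous board tenure (higher first): Adeyemi (20 years) before Amari (12 years).
Among Greco, Petrov, Abara and Marino, a founding director before not a founding director: Greco and Petrov (a founding director) before Abara and Marino (not a founding director).
Among Greco and Petrov, by continuous board tenure (higher first): Greco (19 years) before Petrov (7 years).
Among Abara and Marino, by continuous board tenure (higher first): Abara (14 years) before Marino (6 years).
So Adeyemi takes precedence.

Adeyemi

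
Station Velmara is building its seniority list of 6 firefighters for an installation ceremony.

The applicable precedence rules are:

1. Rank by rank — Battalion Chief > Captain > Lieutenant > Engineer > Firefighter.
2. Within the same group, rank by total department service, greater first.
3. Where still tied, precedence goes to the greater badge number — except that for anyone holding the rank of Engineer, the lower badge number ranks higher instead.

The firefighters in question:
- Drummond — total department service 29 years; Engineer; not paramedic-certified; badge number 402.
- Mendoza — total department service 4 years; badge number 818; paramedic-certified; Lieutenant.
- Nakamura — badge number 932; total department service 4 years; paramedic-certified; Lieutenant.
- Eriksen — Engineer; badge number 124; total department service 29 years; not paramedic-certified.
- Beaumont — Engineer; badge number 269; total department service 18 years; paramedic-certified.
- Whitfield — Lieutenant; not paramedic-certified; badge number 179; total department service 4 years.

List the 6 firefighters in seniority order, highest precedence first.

By rank: Nakamura, Mendoza and Whitfield (Lieutenant); then Eriksen, Drummond and Beaumont (Engineer).
Nakamura, Mendoza and Whitfield all have total department service 4 years, so the next rule applies.
Among Nakamura, Mendoza and Whitfield, by badge number (higher first): Nakamura (932) before Mendoza (818) before Whitfield (179).
Among Eriksen, Drummond and Beaumont, by total department service (higher first): Eriksen and Drummond (29 years) before Beaumont (18 years).
Among Eriksen and Drummond, by badge number (lower first) (reversed rule for this group): Eriksen (124) before Drummond (402).
Full order: Nakamura, Mendoza, Whitfield, Eriksen, Drummond, Beaumont.

Nakamura, Mendoza, Whitfield, Eriksen, Drummond, Beaumont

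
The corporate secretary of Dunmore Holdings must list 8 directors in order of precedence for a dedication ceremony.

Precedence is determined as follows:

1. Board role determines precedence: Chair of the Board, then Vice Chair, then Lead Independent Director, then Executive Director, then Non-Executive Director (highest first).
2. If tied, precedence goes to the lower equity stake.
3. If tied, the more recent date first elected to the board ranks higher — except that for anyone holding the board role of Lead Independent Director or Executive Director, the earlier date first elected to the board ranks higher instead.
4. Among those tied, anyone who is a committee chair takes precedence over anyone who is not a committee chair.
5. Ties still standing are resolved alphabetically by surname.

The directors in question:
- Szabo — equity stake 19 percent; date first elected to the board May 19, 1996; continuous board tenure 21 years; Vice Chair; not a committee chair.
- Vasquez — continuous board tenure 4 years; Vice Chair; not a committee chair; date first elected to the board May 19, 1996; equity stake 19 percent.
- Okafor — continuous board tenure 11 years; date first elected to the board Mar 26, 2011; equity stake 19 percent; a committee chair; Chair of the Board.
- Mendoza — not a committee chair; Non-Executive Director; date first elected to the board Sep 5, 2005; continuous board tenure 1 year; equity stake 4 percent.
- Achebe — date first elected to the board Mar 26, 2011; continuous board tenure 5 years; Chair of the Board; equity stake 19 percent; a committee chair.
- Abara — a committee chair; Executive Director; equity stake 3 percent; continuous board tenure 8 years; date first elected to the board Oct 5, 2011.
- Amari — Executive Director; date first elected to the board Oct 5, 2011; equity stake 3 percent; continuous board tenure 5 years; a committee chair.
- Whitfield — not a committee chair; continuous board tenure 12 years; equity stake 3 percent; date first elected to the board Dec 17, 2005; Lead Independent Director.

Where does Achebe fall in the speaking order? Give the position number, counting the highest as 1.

By board role: Achebe and Okafor (Chair of the Board); then Szabo and Vasquez (Vice Chair); then Whitfield (Lead Independent Director); then Abara and Amari (Executive Director); then Mendoza (Non-Executive Director).
Achebe and Okafor both have equity stake 19 percent, so the next rule applies.
Achebe and Okafor both have date first elected to the board Mar 26, 2011, so the next rule applies.
Achebe and Okafor are each a committee chair, so the next rule applies.
Among Achebe and Okafor, alphabetically by surname: Achebe before Okafor.
Szabo and Vasquez both have equity stake 19 percent, so the next rule applies.
Szabo and Vasquez both have date first elected to the board May 19, 1996, so the next rule applies.
Szabo and Vasquez are each not a committee chair, so the next rule applies.
Among Szabo and Vasquez, alphabetically by surname: Szabo before Vasquez.
Abara and Amari both have equity stake 3 percent, so the next rule applies.
Abara and Amari both have date first elected to the board Oct 5, 2011, so the next rule applies.
Abara and Amari are each a committee chair, so the next rule applies.
Among Abara and Amari, alphabetically by surname: Abara before Amari.
Order: Achebe, Okafor, Szabo, Vasquez, Whitfield, Abara, Amari, Mendoza. So position 1.

1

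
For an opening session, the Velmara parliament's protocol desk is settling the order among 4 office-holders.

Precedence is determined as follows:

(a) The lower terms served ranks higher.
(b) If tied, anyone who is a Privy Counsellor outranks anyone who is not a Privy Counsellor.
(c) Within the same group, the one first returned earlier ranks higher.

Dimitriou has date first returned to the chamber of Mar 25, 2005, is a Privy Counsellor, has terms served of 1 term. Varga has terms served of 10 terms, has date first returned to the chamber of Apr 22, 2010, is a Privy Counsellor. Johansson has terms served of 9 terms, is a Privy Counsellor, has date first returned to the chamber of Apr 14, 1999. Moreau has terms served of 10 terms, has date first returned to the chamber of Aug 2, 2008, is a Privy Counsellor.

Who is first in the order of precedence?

Dimitriou

By terms served (lower first): Dimitriou (1 term); then Johansson (9 terms); then Moreau and Varga (both 10 terms).
Moreau and Varga are each a Privy Counsellor, so the next rule applies.
Among Moreau and Varga, by date first returned to the chamber (earlier first): Moreau (Aug 2, 2008) before Varga (Apr 22, 2010).
Order: Dimitriou, Johansson, Moreau, Varga.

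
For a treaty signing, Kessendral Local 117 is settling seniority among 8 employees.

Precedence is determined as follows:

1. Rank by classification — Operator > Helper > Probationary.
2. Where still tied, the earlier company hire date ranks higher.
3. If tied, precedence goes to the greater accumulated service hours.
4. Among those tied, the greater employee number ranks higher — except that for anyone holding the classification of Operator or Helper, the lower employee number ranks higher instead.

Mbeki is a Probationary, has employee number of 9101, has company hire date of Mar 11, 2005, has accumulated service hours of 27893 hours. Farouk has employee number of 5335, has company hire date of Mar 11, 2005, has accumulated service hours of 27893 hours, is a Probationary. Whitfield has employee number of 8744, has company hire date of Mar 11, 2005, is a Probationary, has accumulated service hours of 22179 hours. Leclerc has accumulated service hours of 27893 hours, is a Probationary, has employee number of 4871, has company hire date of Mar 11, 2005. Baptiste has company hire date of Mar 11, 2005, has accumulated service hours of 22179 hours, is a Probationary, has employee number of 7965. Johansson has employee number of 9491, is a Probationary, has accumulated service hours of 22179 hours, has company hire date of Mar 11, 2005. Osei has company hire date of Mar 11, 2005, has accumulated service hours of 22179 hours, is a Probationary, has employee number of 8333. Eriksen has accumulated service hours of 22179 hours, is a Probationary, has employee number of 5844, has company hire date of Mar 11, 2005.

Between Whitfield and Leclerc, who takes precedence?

Leclerc

By classification: Mbeki, Farouk, Leclerc, Johansson, Whitfield, Osei, Baptiste and Eriksen (Probationary).
Mbeki, Farouk, Leclerc, Johansson, Whitfield, Osei, Baptiste and Eriksen all have company hire date Mar 11, 2005, so the next rule applies.
Among Mbeki, Farouk, Leclerc, Johansson, Whitfield, Osei, Baptiste and Eriksen, by accumulated service hours (higher first): Mbeki, Farouk and Leclerc (27893 hours) before Johansson, Whitfield, Osei, Baptiste and Eriksen (22179 hours).
Among Mbeki, Farouk and Leclerc, by employee number (higher first): Mbeki (9101) before Farouk (5335) before Leclerc (4871).
Among Johansson, Whitfield, Osei, Baptiste and Eriksen, by employee number (higher first): Johansson (9491) before Whitfield (8744) before Osei (8333) before Baptiste (7965) before Eriksen (5844).
So Leclerc takes precedence.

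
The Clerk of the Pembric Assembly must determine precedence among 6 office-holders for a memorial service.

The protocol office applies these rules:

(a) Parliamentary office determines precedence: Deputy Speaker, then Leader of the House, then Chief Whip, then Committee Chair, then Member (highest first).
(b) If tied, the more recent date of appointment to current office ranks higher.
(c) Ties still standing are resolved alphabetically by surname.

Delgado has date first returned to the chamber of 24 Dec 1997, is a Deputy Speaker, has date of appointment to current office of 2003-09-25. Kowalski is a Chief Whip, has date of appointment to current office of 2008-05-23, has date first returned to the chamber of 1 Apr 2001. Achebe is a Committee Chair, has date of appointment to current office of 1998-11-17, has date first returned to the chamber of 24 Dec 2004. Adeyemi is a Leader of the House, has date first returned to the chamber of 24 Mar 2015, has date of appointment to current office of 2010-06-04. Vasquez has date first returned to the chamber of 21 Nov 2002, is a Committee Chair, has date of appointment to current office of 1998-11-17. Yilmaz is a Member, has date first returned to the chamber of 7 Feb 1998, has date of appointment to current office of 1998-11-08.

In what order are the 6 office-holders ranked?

By parliamentary office: Delgado (Deputy Speaker); then Adeyemi (Leader of the House); then Kowalski (Chief Whip); then Achebe and Vasquez (Committee Chair); then Yilmaz (Member).
Achebe and Vasquez both have date of appointment to current office 1998-11-17, so the next rule applies.
Among Achebe and Vasquez, alphabetically by surname: Achebe before Vasquez.
Full order: Delgado, Adeyemi, Kowalski, Achebe, Vasquez, Yilmaz.

Delgado, Adeyemi, Kowalski, Achebe, Vasquez, Yilmaz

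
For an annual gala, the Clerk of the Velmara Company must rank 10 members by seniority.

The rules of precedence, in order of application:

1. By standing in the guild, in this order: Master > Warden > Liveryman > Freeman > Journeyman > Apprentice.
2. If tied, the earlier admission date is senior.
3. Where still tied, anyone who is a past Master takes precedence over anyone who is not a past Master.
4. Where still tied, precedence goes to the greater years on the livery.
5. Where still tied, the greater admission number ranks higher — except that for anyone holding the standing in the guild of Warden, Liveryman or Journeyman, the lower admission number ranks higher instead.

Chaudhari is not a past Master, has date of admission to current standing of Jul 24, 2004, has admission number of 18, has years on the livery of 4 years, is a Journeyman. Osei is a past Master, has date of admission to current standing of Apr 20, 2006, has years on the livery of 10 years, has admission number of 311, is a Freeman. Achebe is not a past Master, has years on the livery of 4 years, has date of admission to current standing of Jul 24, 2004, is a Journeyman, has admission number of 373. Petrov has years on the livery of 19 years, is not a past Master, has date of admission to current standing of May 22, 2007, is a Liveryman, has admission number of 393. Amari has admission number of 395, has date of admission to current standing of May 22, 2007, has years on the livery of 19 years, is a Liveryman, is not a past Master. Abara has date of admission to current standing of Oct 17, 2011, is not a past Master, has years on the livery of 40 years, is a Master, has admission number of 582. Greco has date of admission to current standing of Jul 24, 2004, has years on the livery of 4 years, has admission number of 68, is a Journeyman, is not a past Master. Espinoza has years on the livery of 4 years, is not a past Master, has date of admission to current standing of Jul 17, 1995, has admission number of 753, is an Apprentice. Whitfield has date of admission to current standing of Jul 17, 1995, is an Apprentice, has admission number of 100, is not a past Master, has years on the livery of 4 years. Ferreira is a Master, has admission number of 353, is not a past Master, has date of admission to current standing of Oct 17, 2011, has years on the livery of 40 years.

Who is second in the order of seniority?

Ferreira

By standing in the guild: Abara and Ferreira (Master); then Petrov and Amari (Liveryman); then Osei (Freeman); then Chaudhari, Greco and Achebe (Journeyman); then Espinoza and Whitfield (Apprentice).
Abara and Ferreira both have date of admission to current standing Oct 17, 2011, so the next rule applies.
Abara and Ferreira are each not a past Master, so the next rule applies.
Abara and Ferreira both have years on the livery 40 years, so the next rule applies.
Among Abara and Ferreira, by admission number (higher first): Abara (582) before Ferreira (353).
Petrov and Amari both have date of admission to current standing May 22, 2007, so the next rule applies.
Petrov and Amari are each not a past Master, so the next rule applies.
Petrov and Amari both have years on the livery 19 years, so the next rule applies.
Among Petrov and Amari, by admission number (lower first) (reversed rule for this group): Petrov (393) before Amari (395).
Chaudhari, Greco and Achebe all have date of admission to current standing Jul 24, 2004, so the next rule applies.
Chaudhari, Greco and Achebe are each not a past Master, so the next rule applies.
Chaudhari, Greco and Achebe all have years on the livery 4 years, so the next rule applies.
Among Chaudhari, Greco and Achebe, by admission number (lower first) (reversed rule for this group): Chaudhari (18) before Greco (68) before Achebe (373).
Espinoza and Whitfield both have date of admission to current standing Jul 17, 1995, so the next rule applies.
Espinoza and Whitfield are each not a past Master, so the next rule applies.
Espinoza and Whitfield both have years on the livery 4 years, so the next rule applies.
Among Espinoza and Whitfield, by admission number (higher first): Espinoza (753) before Whitfield (100).
Order: Abara, Ferreira, Petrov, Amari, Osei, Chaudhari, Greco, Achebe, Espinoza, Whitfield.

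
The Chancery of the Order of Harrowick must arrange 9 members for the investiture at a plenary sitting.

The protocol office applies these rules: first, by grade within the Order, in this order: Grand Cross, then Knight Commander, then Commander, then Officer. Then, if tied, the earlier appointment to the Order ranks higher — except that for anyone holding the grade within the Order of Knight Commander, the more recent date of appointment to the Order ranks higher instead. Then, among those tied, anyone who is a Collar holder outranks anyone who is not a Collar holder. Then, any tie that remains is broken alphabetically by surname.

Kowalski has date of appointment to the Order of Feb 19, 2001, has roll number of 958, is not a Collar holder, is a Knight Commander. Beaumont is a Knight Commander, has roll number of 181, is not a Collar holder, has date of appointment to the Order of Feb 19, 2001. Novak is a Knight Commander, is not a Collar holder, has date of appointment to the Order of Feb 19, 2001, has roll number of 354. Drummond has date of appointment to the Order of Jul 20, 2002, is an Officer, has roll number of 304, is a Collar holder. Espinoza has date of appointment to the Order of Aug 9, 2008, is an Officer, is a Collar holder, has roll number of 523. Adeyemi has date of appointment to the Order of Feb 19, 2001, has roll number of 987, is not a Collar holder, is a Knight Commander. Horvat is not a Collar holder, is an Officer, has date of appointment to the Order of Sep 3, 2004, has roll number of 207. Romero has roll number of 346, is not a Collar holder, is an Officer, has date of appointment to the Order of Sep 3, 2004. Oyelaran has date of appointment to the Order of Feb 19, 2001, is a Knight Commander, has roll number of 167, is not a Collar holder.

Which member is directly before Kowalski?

Beaumont

By grade within the Order: Adeyemi, Beaumont, Kowalski, Novak and Oyelaran (Knight Commander); then Drummond, Horvat, Romero and Espinoza (Officer).
Adeyemi, Beaumont, Kowalski, Novak and Oyelaran all have date of appointment to the Order Feb 19, 2001, so the next rule applies.
Adeyemi, Beaumont, Kowalski, Novak and Oyelaran are each not a Collar holder, so the next rule applies.
Among Adeyemi, Beaumont, Kowalski, Novak and Oyelaran, alphabetically by surname: Adeyemi before Beaumont before Kowalski before Novak before Oyelaran.
Among Drummond, Horvat, Romero and Espinoza, by date of appointment to the Order (earlier first): Drummond (Jul 20, 2002) before Horvat and Romero (Sep 3, 2004) before Espinoza (Aug 9, 2008).
Horvat and Romero are each not a Collar holder, so the next rule applies.
Among Horvat and Romero, alphabetically by surname: Horvat before Romero.
Order: Adeyemi, Beaumont, Kowalski, Novak, Oyelaran, Drummond, Horvat, Romero, Espinoza.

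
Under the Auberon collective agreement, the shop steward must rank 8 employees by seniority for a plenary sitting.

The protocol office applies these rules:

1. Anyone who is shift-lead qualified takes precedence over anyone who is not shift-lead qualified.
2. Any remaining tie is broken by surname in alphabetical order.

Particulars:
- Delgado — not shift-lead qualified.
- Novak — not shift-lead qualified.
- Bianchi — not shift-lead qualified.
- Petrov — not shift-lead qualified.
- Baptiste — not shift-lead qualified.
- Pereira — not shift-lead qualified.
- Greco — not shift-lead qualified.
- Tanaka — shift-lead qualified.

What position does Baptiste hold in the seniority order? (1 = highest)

2

By the first rule: Tanaka (shift-lead qualified); then Baptiste, Bianchi, Delgado, Greco, Novak, Pereira and Petrov (each not shift-lead qualified).
Among Baptiste, Bianchi, Delgado, Greco, Novak, Pereira and Petrov, alphabetically by surname: Baptiste before Bianchi before Delgado before Greco before Novak before Pereira before Petrov.
Order: Tanaka, Baptiste, Bianchi, Delgado, Greco, Novak, Pereira, Petrov. So position 2.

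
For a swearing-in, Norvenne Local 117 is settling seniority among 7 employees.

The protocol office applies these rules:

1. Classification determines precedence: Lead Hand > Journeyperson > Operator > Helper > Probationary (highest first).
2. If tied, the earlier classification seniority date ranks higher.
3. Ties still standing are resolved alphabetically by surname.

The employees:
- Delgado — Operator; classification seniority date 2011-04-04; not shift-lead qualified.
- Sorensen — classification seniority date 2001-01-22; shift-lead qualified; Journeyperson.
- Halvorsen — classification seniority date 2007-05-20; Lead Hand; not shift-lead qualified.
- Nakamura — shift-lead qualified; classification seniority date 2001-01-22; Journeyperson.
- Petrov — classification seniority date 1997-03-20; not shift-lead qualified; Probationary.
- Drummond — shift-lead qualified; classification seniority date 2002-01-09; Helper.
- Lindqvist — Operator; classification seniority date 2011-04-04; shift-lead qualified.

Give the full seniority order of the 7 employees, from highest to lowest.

By classification: Halvorsen (Lead Hand); then Nakamura and Sorensen (Journeyperson); then Delgado and Lindqvist (Operator); then Drummond (Helper); then Petrov (Probationary).
Nakamura and Sorensen both have classification seniority date 2001-01-22, so the next rule applies.
Among Nakamura and Sorensen, alphabetically by surname: Nakamura before Sorensen.
Delgado and Lindqvist both have classification seniority date 2011-04-04, so the next rule applies.
Among Delgado and Lindqvist, alphabetically by surname: Delgado before Lindqvist.
Full order: Halvorsen, Nakamura, Sorensen, Delgado, Lindqvist, Drummond, Petrov.

Halvorsen, Nakamura, Sorensen, Delgado, Lindqvist, Drummond, Petrov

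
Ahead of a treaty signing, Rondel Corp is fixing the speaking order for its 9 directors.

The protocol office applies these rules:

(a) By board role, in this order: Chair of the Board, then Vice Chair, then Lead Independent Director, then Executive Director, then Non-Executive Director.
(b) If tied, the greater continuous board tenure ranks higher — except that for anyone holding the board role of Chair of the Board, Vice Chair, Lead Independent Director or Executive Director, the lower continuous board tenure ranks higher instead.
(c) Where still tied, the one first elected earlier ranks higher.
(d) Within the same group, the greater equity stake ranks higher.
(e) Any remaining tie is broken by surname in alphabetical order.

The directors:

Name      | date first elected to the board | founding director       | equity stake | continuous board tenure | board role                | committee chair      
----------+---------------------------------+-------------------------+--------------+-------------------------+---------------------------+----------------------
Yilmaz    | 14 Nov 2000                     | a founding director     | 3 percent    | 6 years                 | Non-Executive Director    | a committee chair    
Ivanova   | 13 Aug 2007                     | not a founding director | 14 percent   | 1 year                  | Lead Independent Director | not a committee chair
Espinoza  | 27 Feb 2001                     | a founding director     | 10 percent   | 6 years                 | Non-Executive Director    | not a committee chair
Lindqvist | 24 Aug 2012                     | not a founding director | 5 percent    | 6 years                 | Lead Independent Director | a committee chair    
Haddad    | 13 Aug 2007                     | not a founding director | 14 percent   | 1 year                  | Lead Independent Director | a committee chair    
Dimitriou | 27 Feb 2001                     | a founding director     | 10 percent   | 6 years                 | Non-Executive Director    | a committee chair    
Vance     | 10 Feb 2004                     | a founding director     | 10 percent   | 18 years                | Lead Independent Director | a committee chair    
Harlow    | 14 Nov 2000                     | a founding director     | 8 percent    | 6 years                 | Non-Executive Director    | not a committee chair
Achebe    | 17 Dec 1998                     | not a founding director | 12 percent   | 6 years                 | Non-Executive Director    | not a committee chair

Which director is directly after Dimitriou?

By board role: Haddad, Ivanova, Lindqvist and Vance (Lead Independent Director); then Achebe, Harlow, Yilmaz, Dimitriou and Espinoza (Non-Executive Director).
Among Haddad, Ivanova, Lindqvist and Vance, by continuous board tenure (lower first) (reversed rule for this group): Haddad and Ivanova (1 year) before Lindqvist (6 years) before Vance (18 years).
Haddad and Ivanova both have date first elected to the board 13 Aug 2007, so the next rule applies.
Haddad and Ivanova both have equity stake 14 percent, so the next rule applies.
Among Haddad and Ivanova, alphabetically by surname: Haddad before Ivanova.
Achebe, Harlow, Yilmaz, Dimitriou and Espinoza all have continuous board tenure 6 years, so the next rule applies.
Among Achebe, Harlow, Yilmaz, Dimitriou and Espinoza, by date first elected to the board (earlier first): Achebe (17 Dec 1998) before Harlow and Yilmaz (14 Nov 2000) before Dimitriou and Espinoza (27 Feb 2001).
Among Harlow and Yilmaz, by equity stake (higher first): Harlow (8 percent) before Yilmaz (3 percent).
Dimitriou and Espinoza both have equity stake 10 percent, so the next rule applies.
Among Dimitriou and Espinoza, alphabetically by surname: Dimitriou before Espinoza.
Order: Haddad, Ivanova, Lindqvist, Vance, Achebe, Harlow, Yilmaz, Dimitriou, Espinoza.

Espinoza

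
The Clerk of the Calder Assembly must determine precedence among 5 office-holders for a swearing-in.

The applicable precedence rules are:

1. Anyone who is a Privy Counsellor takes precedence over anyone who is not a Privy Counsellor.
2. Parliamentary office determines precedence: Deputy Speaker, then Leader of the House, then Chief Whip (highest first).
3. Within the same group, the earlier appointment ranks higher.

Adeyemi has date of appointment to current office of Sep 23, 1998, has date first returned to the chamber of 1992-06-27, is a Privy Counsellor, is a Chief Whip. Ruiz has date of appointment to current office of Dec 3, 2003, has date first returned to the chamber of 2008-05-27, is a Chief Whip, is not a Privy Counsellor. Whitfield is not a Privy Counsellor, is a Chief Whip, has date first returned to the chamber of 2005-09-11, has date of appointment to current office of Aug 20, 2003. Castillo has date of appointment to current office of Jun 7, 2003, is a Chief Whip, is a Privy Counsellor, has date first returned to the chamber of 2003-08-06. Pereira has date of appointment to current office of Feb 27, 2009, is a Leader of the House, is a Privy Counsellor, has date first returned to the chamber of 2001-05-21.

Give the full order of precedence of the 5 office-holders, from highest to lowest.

Pereira, Adeyemi, Castillo, Whitfield, Ruiz

By the first rule: Pereira, Adeyemi and Castillo (each a Privy Counsellor); then Whitfield and Ruiz (both not a Privy Counsellor).
Among Pereira, Adeyemi and Castillo, by parliamentary office: Pereira (Leader of the House) before Adeyemi and Castillo (Chief Whip).
Among Adeyemi and Castillo, by date of appointment to current office (earlier first): Adeyemi (Sep 23, 1998) before Castillo (Jun 7, 2003).
Whitfield and Ruiz are each Chief Whip, so the next rule applies.
Among Whitfield and Ruiz, by date of appointment to current office (earlier first): Whitfield (Aug 20, 2003) before Ruiz (Dec 3, 2003).
Full order: Pereira, Adeyemi, Castillo, Whitfield, Ruiz.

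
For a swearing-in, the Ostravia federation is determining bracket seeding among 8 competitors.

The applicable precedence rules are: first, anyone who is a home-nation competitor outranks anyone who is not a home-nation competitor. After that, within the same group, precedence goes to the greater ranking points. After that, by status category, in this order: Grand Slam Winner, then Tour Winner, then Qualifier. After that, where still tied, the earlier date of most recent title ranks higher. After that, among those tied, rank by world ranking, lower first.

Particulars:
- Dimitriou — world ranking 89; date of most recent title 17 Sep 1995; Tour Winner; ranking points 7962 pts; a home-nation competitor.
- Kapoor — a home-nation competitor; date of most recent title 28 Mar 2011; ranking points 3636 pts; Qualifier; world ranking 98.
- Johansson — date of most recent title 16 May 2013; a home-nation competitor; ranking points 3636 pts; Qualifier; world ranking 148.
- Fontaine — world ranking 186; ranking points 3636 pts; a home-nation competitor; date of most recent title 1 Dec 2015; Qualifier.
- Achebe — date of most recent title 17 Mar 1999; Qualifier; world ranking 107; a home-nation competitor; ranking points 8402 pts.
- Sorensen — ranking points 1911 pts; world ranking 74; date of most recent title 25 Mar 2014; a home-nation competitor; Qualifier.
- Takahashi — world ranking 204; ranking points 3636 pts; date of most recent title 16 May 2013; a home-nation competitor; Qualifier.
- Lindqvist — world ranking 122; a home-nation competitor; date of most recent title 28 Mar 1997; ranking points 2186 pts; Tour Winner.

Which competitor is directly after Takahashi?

Fontaine

By the first rule: Achebe, Dimitriou, Kapoor, Johansson, Takahashi, Fontaine, Lindqvist and Sorensen (each a home-nation competitor).
Among Achebe, Dimitriou, Kapoor, Johansson, Takahashi, Fontaine, Lindqvist and Sorensen, by ranking points (higher first): Achebe (8402 pts) before Dimitriou (7962 pts) before Kapoor, Johansson, Takahashi and Fontaine (3636 pts) before Lindqvist (2186 pts) before Sorensen (1911 pts).
Kapoor, Johansson, Takahashi and Fontaine are each Qualifier, so the next rule applies.
Among Kapoor, Johansson, Takahashi and Fontaine, by date of most recent title (earlier first): Kapoor (28 Mar 2011) before Johansson and Takahashi (16 May 2013) before Fontaine (1 Dec 2015).
Among Johansson and Takahashi, by world ranking (lower first): Johansson (148) before Takahashi (204).
Order: Achebe, Dimitriou, Kapoor, Johansson, Takahashi, Fontaine, Lindqvist, Sorensen.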